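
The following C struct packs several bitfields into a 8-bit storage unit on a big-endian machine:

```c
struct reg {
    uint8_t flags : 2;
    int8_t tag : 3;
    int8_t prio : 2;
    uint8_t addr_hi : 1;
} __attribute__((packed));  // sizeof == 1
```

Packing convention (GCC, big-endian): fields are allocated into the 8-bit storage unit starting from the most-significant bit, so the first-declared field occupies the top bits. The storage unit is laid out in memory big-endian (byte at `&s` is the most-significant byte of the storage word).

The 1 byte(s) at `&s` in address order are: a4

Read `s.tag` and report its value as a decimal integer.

-4

[0]=0xa4 (big-endian) → word 0xa4
flags:2 @ bit 6 → (0xa4>>6)&0x3 = 0x2
tag:3 @ bit 3 → (0xa4>>3)&0x7 = 0x4  ←
prio:2 @ bit 1 → (0xa4>>1)&0x3 = 0x2
addr_hi:1 @ bit 0 → (0xa4>>0)&0x1 = 0x0
tag signed 3b, MSB=1: 4 - 8 = -4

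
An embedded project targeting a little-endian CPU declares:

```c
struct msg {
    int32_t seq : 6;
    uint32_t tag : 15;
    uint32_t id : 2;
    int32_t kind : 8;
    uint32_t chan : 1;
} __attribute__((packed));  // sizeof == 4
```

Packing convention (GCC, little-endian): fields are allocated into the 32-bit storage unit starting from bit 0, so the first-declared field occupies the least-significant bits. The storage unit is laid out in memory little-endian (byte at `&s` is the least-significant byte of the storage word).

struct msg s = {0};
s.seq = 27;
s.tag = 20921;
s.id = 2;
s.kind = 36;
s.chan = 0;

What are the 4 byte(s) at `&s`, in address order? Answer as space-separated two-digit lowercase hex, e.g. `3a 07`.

seq (6b) val=27 bits=0x1b at bit 0: 0x0000001b
tag (15b) val=20921 bits=0x51b9 at bit 6: 0x00146e5b
id (2b) val=2 bits=0x2 at bit 21: 0x00546e5b
kind (8b) val=36 bits=0x24 at bit 23: 0x12546e5b
chan (1b) val=0 bits=0x0 at bit 31: 0x12546e5b
word = 0x12546e5b → little-endian bytes:
  [0]=0x5b  [1]=0x6e  [2]=0x54  [3]=0x12

5b 6e 54 12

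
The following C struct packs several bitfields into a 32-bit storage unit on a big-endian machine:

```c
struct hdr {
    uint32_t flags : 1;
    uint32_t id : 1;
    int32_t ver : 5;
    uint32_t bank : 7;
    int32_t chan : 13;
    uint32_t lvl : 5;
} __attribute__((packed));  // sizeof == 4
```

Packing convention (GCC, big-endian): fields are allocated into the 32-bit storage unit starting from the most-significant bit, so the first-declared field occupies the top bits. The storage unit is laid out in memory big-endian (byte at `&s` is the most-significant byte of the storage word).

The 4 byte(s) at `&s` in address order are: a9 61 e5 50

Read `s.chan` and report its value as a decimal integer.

3882

[0]=0xa9 [1]=0x61 [2]=0xe5 [3]=0x50 (big-endian) → word 0xa961e550
flags [31+:1] = (word>>31) & 0x1 = 1
id [30+:1] = (word>>30) & 0x1 = 0
ver [25+:5] = (word>>25) & 0x1f = 20
bank [18+:7] = (word>>18) & 0x7f = 88
chan [5+:13] = (word>>5) & 0x1fff = 3882  ←
lvl [0+:5] = (word>>0) & 0x1f = 16
chan signed 13b, MSB=0: value = 3882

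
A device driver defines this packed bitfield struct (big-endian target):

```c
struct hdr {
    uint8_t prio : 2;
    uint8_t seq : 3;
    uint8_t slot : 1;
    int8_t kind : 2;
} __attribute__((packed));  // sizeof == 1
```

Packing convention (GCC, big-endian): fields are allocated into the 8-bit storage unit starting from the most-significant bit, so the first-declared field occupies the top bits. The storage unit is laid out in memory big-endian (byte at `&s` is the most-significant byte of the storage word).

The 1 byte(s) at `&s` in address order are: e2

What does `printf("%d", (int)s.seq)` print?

4

[0]=0xe2 (big-endian) → word 0xe2
prio [6+:2] = (word>>6) & 0x3 = 3
seq [3+:3] = (word>>3) & 0x7 = 4  ←
slot [2+:1] = (word>>2) & 0x1 = 0
kind [0+:2] = (word>>0) & 0x3 = 2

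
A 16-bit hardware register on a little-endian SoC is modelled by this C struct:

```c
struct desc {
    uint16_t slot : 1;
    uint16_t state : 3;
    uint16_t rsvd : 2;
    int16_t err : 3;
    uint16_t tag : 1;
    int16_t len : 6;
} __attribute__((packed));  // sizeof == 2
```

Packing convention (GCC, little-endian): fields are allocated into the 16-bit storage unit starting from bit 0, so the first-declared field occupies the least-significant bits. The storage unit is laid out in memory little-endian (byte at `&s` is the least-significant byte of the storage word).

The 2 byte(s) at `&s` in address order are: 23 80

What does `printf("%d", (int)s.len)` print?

[0]=0x23 [1]=0x80 (little-endian) → word 0x8023
slot:1 @ bit 0 → (0x8023>>0)&0x1 = 0x1
state:3 @ bit 1 → (0x8023>>1)&0x7 = 0x1
rsvd:2 @ bit 4 → (0x8023>>4)&0x3 = 0x2
err:3 @ bit 6 → (0x8023>>6)&0x7 = 0x0
tag:1 @ bit 9 → (0x8023>>9)&0x1 = 0x0
len:6 @ bit 10 → (0x8023>>10)&0x3f = 0x20  ←
len signed 6b, MSB=1: 32 - 64 = -32

-32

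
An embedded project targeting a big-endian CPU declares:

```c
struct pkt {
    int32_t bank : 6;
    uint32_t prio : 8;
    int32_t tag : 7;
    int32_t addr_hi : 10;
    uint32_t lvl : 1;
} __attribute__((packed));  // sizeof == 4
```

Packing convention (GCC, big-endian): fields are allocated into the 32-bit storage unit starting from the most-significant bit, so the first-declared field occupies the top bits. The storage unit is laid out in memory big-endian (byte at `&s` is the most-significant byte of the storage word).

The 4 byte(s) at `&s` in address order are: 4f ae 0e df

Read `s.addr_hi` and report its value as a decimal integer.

[0]=0x4f [1]=0xae [2]=0x0e [3]=0xdf (big-endian) → word 0x4fae0edf
bank:6 @ bit 26 → (0x4fae0edf>>26)&0x3f = 0x13
prio:8 @ bit 18 → (0x4fae0edf>>18)&0xff = 0xeb
tag:7 @ bit 11 → (0x4fae0edf>>11)&0x7f = 0x41
addr_hi:10 @ bit 1 → (0x4fae0edf>>1)&0x3ff = 0x36f  ←
lvl:1 @ bit 0 → (0x4fae0edf>>0)&0x1 = 0x1
addr_hi signed 10b, MSB=1: 879 - 1024 = -145

-145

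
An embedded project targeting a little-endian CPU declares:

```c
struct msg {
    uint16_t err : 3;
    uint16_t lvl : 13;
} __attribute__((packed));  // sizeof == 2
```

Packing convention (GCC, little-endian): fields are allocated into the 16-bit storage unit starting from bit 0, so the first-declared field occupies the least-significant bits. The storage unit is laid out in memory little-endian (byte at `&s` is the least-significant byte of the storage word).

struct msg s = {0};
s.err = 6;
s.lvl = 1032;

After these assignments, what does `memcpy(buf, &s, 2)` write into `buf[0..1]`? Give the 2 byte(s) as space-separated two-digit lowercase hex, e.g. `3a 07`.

[0+:3] err=6 & 0x7 = 0x6; word=0x0006
[3+:13] lvl=1032 & 0x1fff = 0x408; word=0x2046
word = 0x2046 → little-endian bytes:
  [0]=0x46  [1]=0x20

46 20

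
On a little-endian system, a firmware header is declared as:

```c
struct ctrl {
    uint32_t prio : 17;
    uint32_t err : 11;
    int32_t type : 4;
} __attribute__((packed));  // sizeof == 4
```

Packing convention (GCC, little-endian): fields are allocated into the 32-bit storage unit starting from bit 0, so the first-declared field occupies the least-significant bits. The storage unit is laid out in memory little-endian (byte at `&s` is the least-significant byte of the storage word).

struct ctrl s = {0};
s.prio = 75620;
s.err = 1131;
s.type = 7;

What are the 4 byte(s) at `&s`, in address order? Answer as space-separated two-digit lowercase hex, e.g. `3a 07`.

64 27 d7 78

[0+:17] prio=75620 & 0x1ffff = 0x12764; word=0x00012764
[17+:11] err=1131 & 0x7ff = 0x46b; word=0x08d72764
[28+:4] type=7 & 0xf = 0x7; word=0x78d72764
word = 0x78d72764 → little-endian bytes:
  [0]=0x64  [1]=0x27  [2]=0xd7  [3]=0x78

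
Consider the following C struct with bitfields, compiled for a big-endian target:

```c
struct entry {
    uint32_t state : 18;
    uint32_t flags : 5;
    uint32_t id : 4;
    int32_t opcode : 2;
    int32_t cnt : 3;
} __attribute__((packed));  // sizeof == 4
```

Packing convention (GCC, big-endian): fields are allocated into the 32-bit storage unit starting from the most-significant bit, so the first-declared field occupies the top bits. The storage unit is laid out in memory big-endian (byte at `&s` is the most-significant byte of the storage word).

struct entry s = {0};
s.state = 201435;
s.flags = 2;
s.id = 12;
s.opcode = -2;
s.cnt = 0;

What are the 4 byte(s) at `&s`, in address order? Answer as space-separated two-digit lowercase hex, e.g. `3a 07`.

c4 b6 c5 90

state (18b) val=201435 bits=0x312db at bit 14: 0xc4b6c000
flags (5b) val=2 bits=0x2 at bit 9: 0xc4b6c400
id (4b) val=12 bits=0xc at bit 5: 0xc4b6c580
opcode (2b) val=-2 bits=0x2 at bit 3: 0xc4b6c590
cnt (3b) val=0 bits=0x0 at bit 0: 0xc4b6c590
word = 0xc4b6c590 → big-endian bytes:
  [0]=0xc4  [1]=0xb6  [2]=0xc5  [3]=0x90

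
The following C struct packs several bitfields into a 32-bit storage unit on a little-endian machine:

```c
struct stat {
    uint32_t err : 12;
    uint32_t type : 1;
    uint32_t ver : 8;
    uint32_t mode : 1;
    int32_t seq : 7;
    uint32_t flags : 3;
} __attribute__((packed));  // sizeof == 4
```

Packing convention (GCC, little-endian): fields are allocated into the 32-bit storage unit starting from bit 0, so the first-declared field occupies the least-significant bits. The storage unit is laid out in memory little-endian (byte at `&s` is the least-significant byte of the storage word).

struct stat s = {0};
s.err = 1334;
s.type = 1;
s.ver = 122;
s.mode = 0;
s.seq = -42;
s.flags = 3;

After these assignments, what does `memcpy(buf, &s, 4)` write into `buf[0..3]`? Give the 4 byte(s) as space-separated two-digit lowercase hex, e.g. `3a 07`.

err:12 = 1334 → 0x536 << 0 → word 0x00000536
type:1 = 1 → 0x1 << 12 → word 0x00001536
ver:8 = 122 → 0x7a << 13 → word 0x000f5536
mode:1 = 0 → 0x0 << 21 → word 0x000f5536
seq:7 = -42 → 0x56 << 22 → word 0x158f5536
flags:3 = 3 → 0x3 << 29 → word 0x758f5536
word = 0x758f5536 → little-endian bytes:
  [0]=0x36  [1]=0x55  [2]=0x8f  [3]=0x75

36 55 8f 75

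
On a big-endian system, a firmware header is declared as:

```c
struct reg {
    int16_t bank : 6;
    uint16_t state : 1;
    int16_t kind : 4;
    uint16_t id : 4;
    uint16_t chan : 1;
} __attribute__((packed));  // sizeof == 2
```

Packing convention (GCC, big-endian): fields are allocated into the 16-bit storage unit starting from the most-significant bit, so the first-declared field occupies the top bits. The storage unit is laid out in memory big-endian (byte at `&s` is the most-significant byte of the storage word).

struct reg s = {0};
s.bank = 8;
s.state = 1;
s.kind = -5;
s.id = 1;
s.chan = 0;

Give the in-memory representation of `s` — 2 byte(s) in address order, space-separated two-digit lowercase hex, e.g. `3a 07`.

[10+:6] bank=8 & 0x3f = 0x8; word=0x2000
[9+:1] state=1 & 0x1 = 0x1; word=0x2200
[5+:4] kind=-5 & 0xf = 0xb; word=0x2360
[1+:4] id=1 & 0xf = 0x1; word=0x2362
[0+:1] chan=0 & 0x1 = 0x0; word=0x2362
word = 0x2362 → big-endian bytes:
  [0]=0x23  [1]=0x62

23 62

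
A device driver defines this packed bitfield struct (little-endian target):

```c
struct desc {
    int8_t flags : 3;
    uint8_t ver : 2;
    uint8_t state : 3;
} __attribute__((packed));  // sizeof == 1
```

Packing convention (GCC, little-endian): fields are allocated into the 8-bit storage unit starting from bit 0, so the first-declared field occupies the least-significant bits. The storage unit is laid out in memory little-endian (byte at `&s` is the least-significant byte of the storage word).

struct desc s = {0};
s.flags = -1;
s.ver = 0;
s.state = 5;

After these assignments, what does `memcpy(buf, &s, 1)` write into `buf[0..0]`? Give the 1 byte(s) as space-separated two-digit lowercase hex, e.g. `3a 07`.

flags (3b) val=-1 bits=0x7 at bit 0: 0x07
ver (2b) val=0 bits=0x0 at bit 3: 0x07
state (3b) val=5 bits=0x5 at bit 5: 0xa7
word = 0xa7 → little-endian bytes:
  [0]=0xa7

a7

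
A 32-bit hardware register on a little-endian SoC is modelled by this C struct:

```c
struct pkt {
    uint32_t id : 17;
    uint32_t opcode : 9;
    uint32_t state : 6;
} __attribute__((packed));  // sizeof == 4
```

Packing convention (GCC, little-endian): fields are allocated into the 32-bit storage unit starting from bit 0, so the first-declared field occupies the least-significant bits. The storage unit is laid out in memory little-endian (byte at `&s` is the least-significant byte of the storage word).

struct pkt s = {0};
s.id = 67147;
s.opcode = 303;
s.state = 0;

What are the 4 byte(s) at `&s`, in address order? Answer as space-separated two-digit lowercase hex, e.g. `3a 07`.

4b 06 5f 02

id (17b) val=67147 bits=0x1064b at bit 0: 0x0001064b
opcode (9b) val=303 bits=0x12f at bit 17: 0x025f064b
state (6b) val=0 bits=0x0 at bit 26: 0x025f064b
word = 0x025f064b → little-endian bytes:
  [0]=0x4b  [1]=0x06  [2]=0x5f  [3]=0x02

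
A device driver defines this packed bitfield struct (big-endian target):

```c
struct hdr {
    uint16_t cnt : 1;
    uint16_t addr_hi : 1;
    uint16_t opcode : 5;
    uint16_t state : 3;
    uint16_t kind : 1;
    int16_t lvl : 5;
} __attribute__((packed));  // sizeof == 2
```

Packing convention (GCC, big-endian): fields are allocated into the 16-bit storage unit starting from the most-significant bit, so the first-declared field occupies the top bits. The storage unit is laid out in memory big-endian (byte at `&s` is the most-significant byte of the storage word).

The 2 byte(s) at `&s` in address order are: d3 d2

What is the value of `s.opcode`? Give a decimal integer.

9

[0]=0xd3 [1]=0xd2 (big-endian) → word 0xd3d2
cnt [15+:1] = (word>>15) & 0x1 = 1
addr_hi [14+:1] = (word>>14) & 0x1 = 1
opcode [9+:5] = (word>>9) & 0x1f = 9  ←
state [6+:3] = (word>>6) & 0x7 = 7
kind [5+:1] = (word>>5) & 0x1 = 0
lvl [0+:5] = (word>>0) & 0x1f = 18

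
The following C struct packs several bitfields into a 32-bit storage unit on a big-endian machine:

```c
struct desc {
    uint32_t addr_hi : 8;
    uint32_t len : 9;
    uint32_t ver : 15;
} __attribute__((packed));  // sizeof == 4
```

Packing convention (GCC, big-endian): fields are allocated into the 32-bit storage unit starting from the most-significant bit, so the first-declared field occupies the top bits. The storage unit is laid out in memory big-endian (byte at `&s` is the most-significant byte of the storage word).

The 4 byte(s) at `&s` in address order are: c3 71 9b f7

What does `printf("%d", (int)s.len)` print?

227

[0]=0xc3 [1]=0x71 [2]=0x9b [3]=0xf7 (big-endian) → word 0xc3719bf7
addr_hi [24+:8] = (word>>24) & 0xff = 195
len [15+:9] = (word>>15) & 0x1ff = 227  ←
ver [0+:15] = (word>>0) & 0x7fff = 7159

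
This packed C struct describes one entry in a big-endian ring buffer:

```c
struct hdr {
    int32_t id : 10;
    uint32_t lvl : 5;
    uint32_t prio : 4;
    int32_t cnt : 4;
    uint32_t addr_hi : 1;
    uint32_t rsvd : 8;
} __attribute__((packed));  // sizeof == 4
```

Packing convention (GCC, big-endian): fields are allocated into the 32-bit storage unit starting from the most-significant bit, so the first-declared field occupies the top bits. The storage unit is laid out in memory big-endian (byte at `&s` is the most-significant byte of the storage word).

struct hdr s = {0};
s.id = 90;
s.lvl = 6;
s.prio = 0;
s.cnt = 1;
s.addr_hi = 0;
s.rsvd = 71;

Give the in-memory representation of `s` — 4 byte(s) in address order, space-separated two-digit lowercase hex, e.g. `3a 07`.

id (10b) val=90 bits=0x5a at bit 22: 0x16800000
lvl (5b) val=6 bits=0x6 at bit 17: 0x168c0000
prio (4b) val=0 bits=0x0 at bit 13: 0x168c0000
cnt (4b) val=1 bits=0x1 at bit 9: 0x168c0200
addr_hi (1b) val=0 bits=0x0 at bit 8: 0x168c0200
rsvd (8b) val=71 bits=0x47 at bit 0: 0x168c0247
word = 0x168c0247 → big-endian bytes:
  [0]=0x16  [1]=0x8c  [2]=0x02  [3]=0x47

16 8c 02 47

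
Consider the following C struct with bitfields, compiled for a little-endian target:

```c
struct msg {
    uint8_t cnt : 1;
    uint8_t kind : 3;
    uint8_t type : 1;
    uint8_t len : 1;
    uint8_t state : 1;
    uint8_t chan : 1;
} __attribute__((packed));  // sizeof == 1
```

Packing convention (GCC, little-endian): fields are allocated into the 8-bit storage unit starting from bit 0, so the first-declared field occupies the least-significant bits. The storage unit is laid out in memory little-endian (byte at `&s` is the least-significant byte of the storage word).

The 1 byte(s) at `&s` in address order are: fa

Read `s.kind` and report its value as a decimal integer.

[0]=0xfa (little-endian) → word 0xfa
cnt [0+:1] = (word>>0) & 0x1 = 0
kind [1+:3] = (word>>1) & 0x7 = 5  ←
type [4+:1] = (word>>4) & 0x1 = 1
len [5+:1] = (word>>5) & 0x1 = 1
state [6+:1] = (word>>6) & 0x1 = 1
chan [7+:1] = (word>>7) & 0x1 = 1

5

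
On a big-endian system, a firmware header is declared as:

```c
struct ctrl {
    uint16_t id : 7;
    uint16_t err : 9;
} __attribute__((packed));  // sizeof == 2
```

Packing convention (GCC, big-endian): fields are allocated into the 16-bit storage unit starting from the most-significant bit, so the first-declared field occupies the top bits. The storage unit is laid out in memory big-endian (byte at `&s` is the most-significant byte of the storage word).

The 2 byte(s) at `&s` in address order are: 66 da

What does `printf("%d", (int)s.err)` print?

218

[0]=0x66 [1]=0xda (big-endian) → word 0x66da
id:7 @ bit 9 → (0x66da>>9)&0x7f = 0x33
err:9 @ bit 0 → (0x66da>>0)&0x1ff = 0xda  ←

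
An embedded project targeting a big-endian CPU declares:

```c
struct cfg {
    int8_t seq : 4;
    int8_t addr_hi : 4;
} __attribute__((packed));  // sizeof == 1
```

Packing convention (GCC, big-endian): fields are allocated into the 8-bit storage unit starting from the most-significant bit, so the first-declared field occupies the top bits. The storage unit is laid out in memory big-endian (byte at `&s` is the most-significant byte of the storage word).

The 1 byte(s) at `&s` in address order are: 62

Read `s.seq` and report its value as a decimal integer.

6

[0]=0x62 (big-endian) → word 0x62
seq [4+:4] = (word>>4) & 0xf = 6  ←
addr_hi [0+:4] = (word>>0) & 0xf = 2
seq signed 4b, MSB=0: value = 6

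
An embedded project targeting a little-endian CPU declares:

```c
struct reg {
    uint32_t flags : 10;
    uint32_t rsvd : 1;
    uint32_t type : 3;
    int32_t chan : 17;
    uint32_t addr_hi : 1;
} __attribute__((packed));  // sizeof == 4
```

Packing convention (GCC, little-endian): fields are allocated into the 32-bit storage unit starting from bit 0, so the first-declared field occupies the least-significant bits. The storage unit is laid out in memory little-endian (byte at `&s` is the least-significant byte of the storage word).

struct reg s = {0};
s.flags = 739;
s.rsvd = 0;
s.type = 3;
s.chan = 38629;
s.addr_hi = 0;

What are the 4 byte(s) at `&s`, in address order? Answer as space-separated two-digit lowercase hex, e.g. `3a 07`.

[0+:10] flags=739 & 0x3ff = 0x2e3; word=0x000002e3
[10+:1] rsvd=0 & 0x1 = 0x0; word=0x000002e3
[11+:3] type=3 & 0x7 = 0x3; word=0x00001ae3
[14+:17] chan=38629 & 0x1ffff = 0x96e5; word=0x25b95ae3
[31+:1] addr_hi=0 & 0x1 = 0x0; word=0x25b95ae3
word = 0x25b95ae3 → little-endian bytes:
  [0]=0xe3  [1]=0x5a  [2]=0xb9  [3]=0x25

e3 5a b9 25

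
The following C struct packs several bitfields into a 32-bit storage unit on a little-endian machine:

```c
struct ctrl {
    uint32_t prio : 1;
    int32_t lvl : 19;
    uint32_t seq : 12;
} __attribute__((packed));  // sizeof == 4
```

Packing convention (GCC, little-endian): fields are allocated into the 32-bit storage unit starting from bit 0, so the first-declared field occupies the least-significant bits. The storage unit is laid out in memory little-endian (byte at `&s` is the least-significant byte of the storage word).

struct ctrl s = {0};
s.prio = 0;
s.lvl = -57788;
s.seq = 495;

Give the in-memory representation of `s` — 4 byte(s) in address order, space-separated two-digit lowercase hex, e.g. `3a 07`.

[0+:1] prio=0 & 0x1 = 0x0; word=0x00000000
[1+:19] lvl=-57788 & 0x7ffff = 0x71e44; word=0x000e3c88
[20+:12] seq=495 & 0xfff = 0x1ef; word=0x1efe3c88
word = 0x1efe3c88 → little-endian bytes:
  [0]=0x88  [1]=0x3c  [2]=0xfe  [3]=0x1e

88 3c fe 1e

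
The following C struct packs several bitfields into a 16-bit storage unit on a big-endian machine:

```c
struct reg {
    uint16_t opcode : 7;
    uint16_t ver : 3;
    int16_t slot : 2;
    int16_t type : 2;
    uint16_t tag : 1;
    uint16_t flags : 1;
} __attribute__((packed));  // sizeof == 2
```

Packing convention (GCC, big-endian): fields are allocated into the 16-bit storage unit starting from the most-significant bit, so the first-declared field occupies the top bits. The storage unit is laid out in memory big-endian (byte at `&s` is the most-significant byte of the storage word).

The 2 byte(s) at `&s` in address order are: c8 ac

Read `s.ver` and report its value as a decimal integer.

2

[0]=0xc8 [1]=0xac (big-endian) → word 0xc8ac
opcode:7 @ bit 9 → (0xc8ac>>9)&0x7f = 0x64
ver:3 @ bit 6 → (0xc8ac>>6)&0x7 = 0x2  ←
slot:2 @ bit 4 → (0xc8ac>>4)&0x3 = 0x2
type:2 @ bit 2 → (0xc8ac>>2)&0x3 = 0x3
tag:1 @ bit 1 → (0xc8ac>>1)&0x1 = 0x0
flags:1 @ bit 0 → (0xc8ac>>0)&0x1 = 0x0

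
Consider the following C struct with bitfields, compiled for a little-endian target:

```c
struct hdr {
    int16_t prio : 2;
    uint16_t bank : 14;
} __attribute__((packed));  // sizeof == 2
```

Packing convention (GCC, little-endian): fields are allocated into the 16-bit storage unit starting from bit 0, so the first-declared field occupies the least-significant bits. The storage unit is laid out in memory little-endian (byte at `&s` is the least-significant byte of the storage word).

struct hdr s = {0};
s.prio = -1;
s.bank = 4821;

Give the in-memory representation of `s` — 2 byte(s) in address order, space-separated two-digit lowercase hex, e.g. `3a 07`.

57 4b

prio:2 = -1 → 0x3 << 0 → word 0x0003
bank:14 = 4821 → 0x12d5 << 2 → word 0x4b57
word = 0x4b57 → little-endian bytes:
  [0]=0x57  [1]=0x4b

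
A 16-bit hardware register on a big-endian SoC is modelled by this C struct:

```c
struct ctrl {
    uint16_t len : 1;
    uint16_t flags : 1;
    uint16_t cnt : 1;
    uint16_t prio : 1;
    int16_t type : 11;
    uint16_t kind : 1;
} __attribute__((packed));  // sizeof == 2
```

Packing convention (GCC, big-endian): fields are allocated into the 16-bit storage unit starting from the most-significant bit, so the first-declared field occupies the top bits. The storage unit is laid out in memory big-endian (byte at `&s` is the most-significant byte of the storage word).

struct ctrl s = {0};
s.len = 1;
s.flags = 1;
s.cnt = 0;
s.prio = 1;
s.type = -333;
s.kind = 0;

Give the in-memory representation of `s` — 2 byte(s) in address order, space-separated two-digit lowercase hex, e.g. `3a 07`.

[15+:1] len=1 & 0x1 = 0x1; word=0x8000
[14+:1] flags=1 & 0x1 = 0x1; word=0xc000
[13+:1] cnt=0 & 0x1 = 0x0; word=0xc000
[12+:1] prio=1 & 0x1 = 0x1; word=0xd000
[1+:11] type=-333 & 0x7ff = 0x6b3; word=0xdd66
[0+:1] kind=0 & 0x1 = 0x0; word=0xdd66
word = 0xdd66 → big-endian bytes:
  [0]=0xdd  [1]=0x66

dd 66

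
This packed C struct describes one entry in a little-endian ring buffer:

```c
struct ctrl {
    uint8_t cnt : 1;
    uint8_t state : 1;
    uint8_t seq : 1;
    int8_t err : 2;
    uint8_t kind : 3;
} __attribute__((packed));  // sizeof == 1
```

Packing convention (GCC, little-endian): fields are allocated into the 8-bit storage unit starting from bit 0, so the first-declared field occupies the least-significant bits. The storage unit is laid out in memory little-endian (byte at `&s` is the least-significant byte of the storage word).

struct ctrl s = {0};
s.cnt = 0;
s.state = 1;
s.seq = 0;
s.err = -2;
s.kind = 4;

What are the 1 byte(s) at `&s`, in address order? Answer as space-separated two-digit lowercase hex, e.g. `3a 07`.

[0+:1] cnt=0 & 0x1 = 0x0; word=0x00
[1+:1] state=1 & 0x1 = 0x1; word=0x02
[2+:1] seq=0 & 0x1 = 0x0; word=0x02
[3+:2] err=-2 & 0x3 = 0x2; word=0x12
[5+:3] kind=4 & 0x7 = 0x4; word=0x92
word = 0x92 → little-endian bytes:
  [0]=0x92

92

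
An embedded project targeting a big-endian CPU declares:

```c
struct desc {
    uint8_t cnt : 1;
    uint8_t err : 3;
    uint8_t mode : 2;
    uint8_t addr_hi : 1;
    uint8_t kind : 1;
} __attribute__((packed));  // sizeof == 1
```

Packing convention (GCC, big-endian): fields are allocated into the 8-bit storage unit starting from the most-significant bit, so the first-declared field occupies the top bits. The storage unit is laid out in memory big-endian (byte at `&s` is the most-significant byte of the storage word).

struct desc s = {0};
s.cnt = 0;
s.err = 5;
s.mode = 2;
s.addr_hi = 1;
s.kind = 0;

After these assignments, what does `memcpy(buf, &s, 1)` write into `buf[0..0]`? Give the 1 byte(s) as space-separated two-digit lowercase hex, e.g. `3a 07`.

5a

cnt:1 = 0 → 0x0 << 7 → word 0x00
err:3 = 5 → 0x5 << 4 → word 0x50
mode:2 = 2 → 0x2 << 2 → word 0x58
addr_hi:1 = 1 → 0x1 << 1 → word 0x5a
kind:1 = 0 → 0x0 << 0 → word 0x5a
word = 0x5a → big-endian bytes:
  [0]=0x5a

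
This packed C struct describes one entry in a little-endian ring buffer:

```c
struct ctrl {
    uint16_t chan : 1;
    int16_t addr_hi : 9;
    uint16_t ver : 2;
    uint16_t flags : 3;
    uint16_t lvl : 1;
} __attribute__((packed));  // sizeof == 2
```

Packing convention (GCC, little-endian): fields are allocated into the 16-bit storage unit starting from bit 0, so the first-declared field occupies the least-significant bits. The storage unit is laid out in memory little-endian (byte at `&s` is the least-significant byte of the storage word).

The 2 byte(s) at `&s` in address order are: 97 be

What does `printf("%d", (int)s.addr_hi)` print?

[0]=0x97 [1]=0xbe (little-endian) → word 0xbe97
chan:1 @ bit 0 → (0xbe97>>0)&0x1 = 0x1
addr_hi:9 @ bit 1 → (0xbe97>>1)&0x1ff = 0x14b  ←
ver:2 @ bit 10 → (0xbe97>>10)&0x3 = 0x3
flags:3 @ bit 12 → (0xbe97>>12)&0x7 = 0x3
lvl:1 @ bit 15 → (0xbe97>>15)&0x1 = 0x1
addr_hi signed 9b, MSB=1: 331 - 512 = -181

-181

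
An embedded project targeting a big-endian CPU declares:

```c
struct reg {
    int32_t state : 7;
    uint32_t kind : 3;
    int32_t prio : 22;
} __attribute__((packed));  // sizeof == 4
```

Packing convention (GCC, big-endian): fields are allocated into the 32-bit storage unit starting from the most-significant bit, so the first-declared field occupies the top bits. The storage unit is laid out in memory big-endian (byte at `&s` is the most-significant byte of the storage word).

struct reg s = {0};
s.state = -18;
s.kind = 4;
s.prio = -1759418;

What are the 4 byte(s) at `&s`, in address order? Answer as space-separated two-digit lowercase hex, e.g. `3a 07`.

dd 25 27 46

state (7b) val=-18 bits=0x6e at bit 25: 0xdc000000
kind (3b) val=4 bits=0x4 at bit 22: 0xdd000000
prio (22b) val=-1759418 bits=0x252746 at bit 0: 0xdd252746
word = 0xdd252746 → big-endian bytes:
  [0]=0xdd  [1]=0x25  [2]=0x27  [3]=0x46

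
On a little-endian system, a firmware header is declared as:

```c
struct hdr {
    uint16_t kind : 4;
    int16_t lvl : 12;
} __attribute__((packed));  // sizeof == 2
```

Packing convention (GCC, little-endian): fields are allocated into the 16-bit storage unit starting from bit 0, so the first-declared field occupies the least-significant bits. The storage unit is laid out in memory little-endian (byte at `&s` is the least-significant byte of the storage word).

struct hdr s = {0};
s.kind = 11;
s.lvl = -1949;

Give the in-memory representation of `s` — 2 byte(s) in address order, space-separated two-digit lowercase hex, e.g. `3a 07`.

3b 86

[0+:4] kind=11 & 0xf = 0xb; word=0x000b
[4+:12] lvl=-1949 & 0xfff = 0x863; word=0x863b
word = 0x863b → little-endian bytes:
  [0]=0x3b  [1]=0x86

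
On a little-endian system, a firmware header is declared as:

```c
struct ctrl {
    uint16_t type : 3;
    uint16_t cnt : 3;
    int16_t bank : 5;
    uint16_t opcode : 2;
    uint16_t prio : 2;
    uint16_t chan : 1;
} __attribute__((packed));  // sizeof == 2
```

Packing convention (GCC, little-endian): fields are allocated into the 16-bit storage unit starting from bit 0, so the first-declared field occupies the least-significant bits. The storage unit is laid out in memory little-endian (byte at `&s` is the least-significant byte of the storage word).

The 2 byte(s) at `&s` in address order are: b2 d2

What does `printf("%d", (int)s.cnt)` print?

6

[0]=0xb2 [1]=0xd2 (little-endian) → word 0xd2b2
type [0+:3] = (word>>0) & 0x7 = 2
cnt [3+:3] = (word>>3) & 0x7 = 6  ←
bank [6+:5] = (word>>6) & 0x1f = 10
opcode [11+:2] = (word>>11) & 0x3 = 2
prio [13+:2] = (word>>13) & 0x3 = 2
chan [15+:1] = (word>>15) & 0x1 = 1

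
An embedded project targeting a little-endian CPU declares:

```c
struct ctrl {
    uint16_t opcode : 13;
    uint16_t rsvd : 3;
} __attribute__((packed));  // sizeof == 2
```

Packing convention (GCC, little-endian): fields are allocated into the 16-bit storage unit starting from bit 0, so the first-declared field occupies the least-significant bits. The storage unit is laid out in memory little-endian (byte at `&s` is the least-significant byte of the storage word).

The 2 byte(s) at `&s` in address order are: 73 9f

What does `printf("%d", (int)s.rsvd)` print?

4

[0]=0x73 [1]=0x9f (little-endian) → word 0x9f73
opcode:13 @ bit 0 → (0x9f73>>0)&0x1fff = 0x1f73
rsvd:3 @ bit 13 → (0x9f73>>13)&0x7 = 0x4  ←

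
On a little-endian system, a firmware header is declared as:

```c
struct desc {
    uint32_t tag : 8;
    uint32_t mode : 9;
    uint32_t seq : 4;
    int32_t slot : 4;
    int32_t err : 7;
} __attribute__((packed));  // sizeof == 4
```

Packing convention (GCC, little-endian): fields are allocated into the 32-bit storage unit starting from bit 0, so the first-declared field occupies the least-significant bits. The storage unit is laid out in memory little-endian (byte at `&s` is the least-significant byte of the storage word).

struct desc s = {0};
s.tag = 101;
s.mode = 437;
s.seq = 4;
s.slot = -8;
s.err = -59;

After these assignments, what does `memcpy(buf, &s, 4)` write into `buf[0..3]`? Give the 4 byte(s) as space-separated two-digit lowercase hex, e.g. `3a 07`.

65 b5 09 8b

tag:8 = 101 → 0x65 << 0 → word 0x00000065
mode:9 = 437 → 0x1b5 << 8 → word 0x0001b565
seq:4 = 4 → 0x4 << 17 → word 0x0009b565
slot:4 = -8 → 0x8 << 21 → word 0x0109b565
err:7 = -59 → 0x45 << 25 → word 0x8b09b565
word = 0x8b09b565 → little-endian bytes:
  [0]=0x65  [1]=0xb5  [2]=0x09  [3]=0x8b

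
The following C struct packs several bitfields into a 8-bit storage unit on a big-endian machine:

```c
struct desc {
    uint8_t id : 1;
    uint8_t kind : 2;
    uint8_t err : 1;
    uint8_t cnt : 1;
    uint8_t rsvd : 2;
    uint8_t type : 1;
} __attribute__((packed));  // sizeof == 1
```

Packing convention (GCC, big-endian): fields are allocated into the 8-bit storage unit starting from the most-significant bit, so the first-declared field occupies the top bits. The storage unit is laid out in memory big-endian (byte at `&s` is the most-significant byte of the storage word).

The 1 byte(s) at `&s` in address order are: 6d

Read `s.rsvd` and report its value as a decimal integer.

[0]=0x6d (big-endian) → word 0x6d
id [7+:1] = (word>>7) & 0x1 = 0
kind [5+:2] = (word>>5) & 0x3 = 3
err [4+:1] = (word>>4) & 0x1 = 0
cnt [3+:1] = (word>>3) & 0x1 = 1
rsvd [1+:2] = (word>>1) & 0x3 = 2  ←
type [0+:1] = (word>>0) & 0x1 = 1

2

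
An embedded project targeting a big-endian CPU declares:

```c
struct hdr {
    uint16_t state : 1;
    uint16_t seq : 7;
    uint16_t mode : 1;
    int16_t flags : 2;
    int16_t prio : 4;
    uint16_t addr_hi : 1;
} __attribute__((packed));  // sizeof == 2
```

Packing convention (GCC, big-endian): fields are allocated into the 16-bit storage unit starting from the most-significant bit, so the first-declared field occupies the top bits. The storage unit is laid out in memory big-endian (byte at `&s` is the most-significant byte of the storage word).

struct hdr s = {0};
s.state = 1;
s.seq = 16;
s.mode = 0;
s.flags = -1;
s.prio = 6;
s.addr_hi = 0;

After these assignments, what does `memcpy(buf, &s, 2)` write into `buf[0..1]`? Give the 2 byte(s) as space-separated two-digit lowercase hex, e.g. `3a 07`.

state:1 = 1 → 0x1 << 15 → word 0x8000
seq:7 = 16 → 0x10 << 8 → word 0x9000
mode:1 = 0 → 0x0 << 7 → word 0x9000
flags:2 = -1 → 0x3 << 5 → word 0x9060
prio:4 = 6 → 0x6 << 1 → word 0x906c
addr_hi:1 = 0 → 0x0 << 0 → word 0x906c
word = 0x906c → big-endian bytes:
  [0]=0x90  [1]=0x6c

90 6c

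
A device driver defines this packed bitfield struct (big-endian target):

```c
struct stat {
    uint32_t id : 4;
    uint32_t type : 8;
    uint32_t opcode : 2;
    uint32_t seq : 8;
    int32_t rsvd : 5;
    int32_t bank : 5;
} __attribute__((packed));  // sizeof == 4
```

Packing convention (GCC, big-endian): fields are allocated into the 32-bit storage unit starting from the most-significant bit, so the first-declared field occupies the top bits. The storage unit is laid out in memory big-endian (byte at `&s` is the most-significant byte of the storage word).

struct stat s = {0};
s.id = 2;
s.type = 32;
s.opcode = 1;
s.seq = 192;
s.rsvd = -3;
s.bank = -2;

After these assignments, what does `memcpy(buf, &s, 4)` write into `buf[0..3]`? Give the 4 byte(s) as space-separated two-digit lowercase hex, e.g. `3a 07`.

id (4b) val=2 bits=0x2 at bit 28: 0x20000000
type (8b) val=32 bits=0x20 at bit 20: 0x22000000
opcode (2b) val=1 bits=0x1 at bit 18: 0x22040000
seq (8b) val=192 bits=0xc0 at bit 10: 0x22070000
rsvd (5b) val=-3 bits=0x1d at bit 5: 0x220703a0
bank (5b) val=-2 bits=0x1e at bit 0: 0x220703be
word = 0x220703be → big-endian bytes:
  [0]=0x22  [1]=0x07  [2]=0x03  [3]=0xbe

22 07 03 be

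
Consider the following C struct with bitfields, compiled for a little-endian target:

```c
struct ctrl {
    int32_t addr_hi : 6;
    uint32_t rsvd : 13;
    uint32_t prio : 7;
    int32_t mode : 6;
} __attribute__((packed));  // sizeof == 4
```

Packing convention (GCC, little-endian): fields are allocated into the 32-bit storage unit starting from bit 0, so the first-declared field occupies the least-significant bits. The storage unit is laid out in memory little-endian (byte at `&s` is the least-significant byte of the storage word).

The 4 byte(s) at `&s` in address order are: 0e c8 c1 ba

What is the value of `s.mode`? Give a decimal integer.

-18

[0]=0x0e [1]=0xc8 [2]=0xc1 [3]=0xba (little-endian) → word 0xbac1c80e
addr_hi [0+:6] = (word>>0) & 0x3f = 14
rsvd [6+:13] = (word>>6) & 0x1fff = 1824
prio [19+:7] = (word>>19) & 0x7f = 88
mode [26+:6] = (word>>26) & 0x3f = 46  ←
mode signed 6b, MSB=1: 46 - 64 = -18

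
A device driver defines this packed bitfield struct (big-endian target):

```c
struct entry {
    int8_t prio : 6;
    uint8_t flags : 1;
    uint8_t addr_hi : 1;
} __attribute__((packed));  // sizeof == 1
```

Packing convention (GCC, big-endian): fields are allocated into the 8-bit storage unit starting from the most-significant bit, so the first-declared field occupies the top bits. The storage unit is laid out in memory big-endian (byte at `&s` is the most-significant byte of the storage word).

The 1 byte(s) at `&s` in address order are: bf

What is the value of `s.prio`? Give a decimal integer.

[0]=0xbf (big-endian) → word 0xbf
prio [2+:6] = (word>>2) & 0x3f = 47  ←
flags [1+:1] = (word>>1) & 0x1 = 1
addr_hi [0+:1] = (word>>0) & 0x1 = 1
prio signed 6b, MSB=1: 47 - 64 = -17

-17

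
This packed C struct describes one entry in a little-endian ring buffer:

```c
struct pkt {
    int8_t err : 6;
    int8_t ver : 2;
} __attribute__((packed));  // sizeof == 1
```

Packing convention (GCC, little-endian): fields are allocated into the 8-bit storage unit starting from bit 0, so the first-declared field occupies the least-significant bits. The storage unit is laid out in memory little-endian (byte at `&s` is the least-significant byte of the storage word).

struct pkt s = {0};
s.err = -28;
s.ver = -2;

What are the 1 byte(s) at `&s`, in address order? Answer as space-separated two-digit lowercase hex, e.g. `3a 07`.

a4

[0+:6] err=-28 & 0x3f = 0x24; word=0x24
[6+:2] ver=-2 & 0x3 = 0x2; word=0xa4
word = 0xa4 → little-endian bytes:
  [0]=0xa4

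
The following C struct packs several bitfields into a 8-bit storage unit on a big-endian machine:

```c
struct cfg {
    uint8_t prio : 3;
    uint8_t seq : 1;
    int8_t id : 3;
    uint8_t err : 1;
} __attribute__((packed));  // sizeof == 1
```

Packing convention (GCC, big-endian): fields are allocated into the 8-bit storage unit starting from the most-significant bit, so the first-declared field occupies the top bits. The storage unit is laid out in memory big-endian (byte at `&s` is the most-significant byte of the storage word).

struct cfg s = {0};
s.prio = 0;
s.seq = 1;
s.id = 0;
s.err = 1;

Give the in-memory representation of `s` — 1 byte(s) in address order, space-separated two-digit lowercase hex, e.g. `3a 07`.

[5+:3] prio=0 & 0x7 = 0x0; word=0x00
[4+:1] seq=1 & 0x1 = 0x1; word=0x10
[1+:3] id=0 & 0x7 = 0x0; word=0x10
[0+:1] err=1 & 0x1 = 0x1; word=0x11
word = 0x11 → big-endian bytes:
  [0]=0x11

11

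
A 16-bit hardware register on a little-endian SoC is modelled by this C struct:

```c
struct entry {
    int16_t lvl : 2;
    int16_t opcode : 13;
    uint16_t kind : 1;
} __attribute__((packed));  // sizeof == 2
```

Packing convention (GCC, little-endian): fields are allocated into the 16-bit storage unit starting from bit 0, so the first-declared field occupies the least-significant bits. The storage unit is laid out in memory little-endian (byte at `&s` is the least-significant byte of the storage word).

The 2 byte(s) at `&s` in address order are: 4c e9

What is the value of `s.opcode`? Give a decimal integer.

-1453

[0]=0x4c [1]=0xe9 (little-endian) → word 0xe94c
lvl [0+:2] = (word>>0) & 0x3 = 0
opcode [2+:13] = (word>>2) & 0x1fff = 6739  ←
kind [15+:1] = (word>>15) & 0x1 = 1
opcode signed 13b, MSB=1: 6739 - 8192 = -1453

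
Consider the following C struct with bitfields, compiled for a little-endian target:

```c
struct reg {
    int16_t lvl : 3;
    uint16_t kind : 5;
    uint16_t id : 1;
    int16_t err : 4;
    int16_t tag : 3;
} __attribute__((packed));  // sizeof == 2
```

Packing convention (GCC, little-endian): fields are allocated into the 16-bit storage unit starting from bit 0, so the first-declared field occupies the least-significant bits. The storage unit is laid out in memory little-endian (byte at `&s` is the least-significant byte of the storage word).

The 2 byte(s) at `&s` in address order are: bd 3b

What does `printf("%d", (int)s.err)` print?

-3

[0]=0xbd [1]=0x3b (little-endian) → word 0x3bbd
lvl:3 @ bit 0 → (0x3bbd>>0)&0x7 = 0x5
kind:5 @ bit 3 → (0x3bbd>>3)&0x1f = 0x17
id:1 @ bit 8 → (0x3bbd>>8)&0x1 = 0x1
err:4 @ bit 9 → (0x3bbd>>9)&0xf = 0xd  ←
tag:3 @ bit 13 → (0x3bbd>>13)&0x7 = 0x1
err signed 4b, MSB=1: 13 - 16 = -3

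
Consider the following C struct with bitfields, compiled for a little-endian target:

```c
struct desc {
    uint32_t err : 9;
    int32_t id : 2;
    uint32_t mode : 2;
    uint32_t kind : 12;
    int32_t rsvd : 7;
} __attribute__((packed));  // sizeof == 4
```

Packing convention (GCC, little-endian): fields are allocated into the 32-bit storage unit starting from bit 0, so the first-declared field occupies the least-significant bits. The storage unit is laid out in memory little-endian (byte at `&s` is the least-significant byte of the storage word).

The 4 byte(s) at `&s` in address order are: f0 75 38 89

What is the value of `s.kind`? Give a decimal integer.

2499

[0]=0xf0 [1]=0x75 [2]=0x38 [3]=0x89 (little-endian) → word 0x893875f0
err [0+:9] = (word>>0) & 0x1ff = 496
id [9+:2] = (word>>9) & 0x3 = 2
mode [11+:2] = (word>>11) & 0x3 = 2
kind [13+:12] = (word>>13) & 0xfff = 2499  ←
rsvd [25+:7] = (word>>25) & 0x7f = 68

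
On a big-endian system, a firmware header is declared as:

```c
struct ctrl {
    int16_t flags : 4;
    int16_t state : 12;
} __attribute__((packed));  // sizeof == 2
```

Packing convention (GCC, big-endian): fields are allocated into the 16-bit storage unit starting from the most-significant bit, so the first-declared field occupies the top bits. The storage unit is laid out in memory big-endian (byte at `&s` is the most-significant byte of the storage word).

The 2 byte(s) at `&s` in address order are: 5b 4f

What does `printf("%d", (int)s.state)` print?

[0]=0x5b [1]=0x4f (big-endian) → word 0x5b4f
flags [12+:4] = (word>>12) & 0xf = 5
state [0+:12] = (word>>0) & 0xfff = 2895  ←
state signed 12b, MSB=1: 2895 - 4096 = -1201

-1201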